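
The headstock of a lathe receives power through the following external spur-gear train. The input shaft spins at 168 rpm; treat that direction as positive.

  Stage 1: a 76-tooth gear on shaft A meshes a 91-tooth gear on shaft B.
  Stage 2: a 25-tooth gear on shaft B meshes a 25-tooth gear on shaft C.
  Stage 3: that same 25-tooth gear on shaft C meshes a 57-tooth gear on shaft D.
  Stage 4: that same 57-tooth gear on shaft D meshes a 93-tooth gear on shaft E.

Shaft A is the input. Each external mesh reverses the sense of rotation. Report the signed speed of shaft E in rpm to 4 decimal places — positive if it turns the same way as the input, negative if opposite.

+37.7171 rpm (same as input, |ω| = 37.7171 rpm)

Stage 1 [76T→91T]: ω = 168.0000×76/91 = 140.3077 rpm, dir flips to −; running = −140.3077
Stage 2 [25T→25T]: ω = 140.3077×25/25 = 140.3077 rpm, dir flips to +; running = +140.3077
Stage 3 [25T→57T]: ω = 140.3077×25/57 = 61.5385 rpm, dir flips to −; running = −61.5385
Stage 4 [57T→93T]: ω = 61.5385×57/93 = 37.7171 rpm, dir flips to +; running = +37.7171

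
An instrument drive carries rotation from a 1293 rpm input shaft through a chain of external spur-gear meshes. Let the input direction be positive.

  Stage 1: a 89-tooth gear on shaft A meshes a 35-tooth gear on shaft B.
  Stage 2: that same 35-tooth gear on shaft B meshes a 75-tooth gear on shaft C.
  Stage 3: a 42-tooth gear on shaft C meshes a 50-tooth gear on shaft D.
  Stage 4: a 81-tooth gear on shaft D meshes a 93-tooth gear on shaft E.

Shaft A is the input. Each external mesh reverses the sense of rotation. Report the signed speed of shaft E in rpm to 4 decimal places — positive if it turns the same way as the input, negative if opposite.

Stage 1 [89T→35T]: ω = 1293.0000×89/35 = 3287.9143 rpm, dir flips to −; running = −3287.9143
Stage 2 [35T→75T]: ω = 3287.9143×35/75 = 1534.3600 rpm, dir flips to +; running = +1534.3600
Stage 3 [42T→50T]: ω = 1534.3600×42/50 = 1288.8624 rpm, dir flips to −; running = −1288.8624
Stage 4 [81T→93T]: ω = 1288.8624×81/93 = 1122.5576 rpm, dir flips to +; running = +1122.5576

+1122.5576 rpm (same as input, |ω| = 1122.5576 rpm)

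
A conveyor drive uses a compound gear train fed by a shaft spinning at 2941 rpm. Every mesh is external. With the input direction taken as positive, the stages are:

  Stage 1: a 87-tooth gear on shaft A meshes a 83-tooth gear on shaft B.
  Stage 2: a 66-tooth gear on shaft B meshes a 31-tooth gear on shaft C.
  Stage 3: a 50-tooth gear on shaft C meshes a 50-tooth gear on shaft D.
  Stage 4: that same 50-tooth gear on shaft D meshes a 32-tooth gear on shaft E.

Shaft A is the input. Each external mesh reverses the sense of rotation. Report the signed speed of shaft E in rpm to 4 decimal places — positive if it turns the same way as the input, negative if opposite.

Stage 1 [87T→83T]: ω = 2941.0000×87/83 = 3082.7349 rpm, dir flips to −; running = −3082.7349
Stage 2 [66T→31T]: ω = 3082.7349×66/31 = 6563.2421 rpm, dir flips to +; running = +6563.2421
Stage 3 [50T→50T]: ω = 6563.2421×50/50 = 6563.2421 rpm, dir flips to −; running = −6563.2421
Stage 4 [50T→32T]: ω = 6563.2421×50/32 = 10255.0658 rpm, dir flips to +; running = +10255.0658

+10255.0658 rpm (same as input, |ω| = 10255.0658 rpm)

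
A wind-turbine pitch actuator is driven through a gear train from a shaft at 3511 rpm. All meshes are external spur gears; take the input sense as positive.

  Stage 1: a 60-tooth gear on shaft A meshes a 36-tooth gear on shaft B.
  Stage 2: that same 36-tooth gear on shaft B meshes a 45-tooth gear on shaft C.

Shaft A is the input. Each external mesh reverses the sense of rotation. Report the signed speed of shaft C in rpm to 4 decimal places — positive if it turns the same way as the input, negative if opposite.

Stage 1 [60T→36T]: ω = 3511.0000×60/36 = 5851.6667 rpm, dir flips to −; running = −5851.6667
Stage 2 [36T→45T]: ω = 5851.6667×36/45 = 4681.3333 rpm, dir flips to +; running = +4681.3333

+4681.3333 rpm (same as input, |ω| = 4681.3333 rpm)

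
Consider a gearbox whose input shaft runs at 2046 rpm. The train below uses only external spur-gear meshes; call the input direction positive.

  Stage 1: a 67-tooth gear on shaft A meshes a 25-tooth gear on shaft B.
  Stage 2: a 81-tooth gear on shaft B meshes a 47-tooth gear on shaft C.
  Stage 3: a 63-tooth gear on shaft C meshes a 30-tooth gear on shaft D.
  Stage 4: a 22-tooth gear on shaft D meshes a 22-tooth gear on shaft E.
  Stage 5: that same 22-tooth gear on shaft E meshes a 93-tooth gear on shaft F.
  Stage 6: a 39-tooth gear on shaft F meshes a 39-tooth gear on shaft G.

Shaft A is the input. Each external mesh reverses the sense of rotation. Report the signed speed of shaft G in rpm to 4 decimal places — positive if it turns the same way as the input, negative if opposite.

+4694.4705 rpm (same as input, |ω| = 4694.4705 rpm)

Stage 1 [67T→25T]: ω = 2046.0000×67/25 = 5483.2800 rpm, dir flips to −; running = −5483.2800
Stage 2 [81T→47T]: ω = 5483.2800×81/47 = 9449.9081 rpm, dir flips to +; running = +9449.9081
Stage 3 [63T→30T]: ω = 9449.9081×63/30 = 19844.8070 rpm, dir flips to −; running = −19844.8070
Stage 4 [22T→22T]: ω = 19844.8070×22/22 = 19844.8070 rpm, dir flips to +; running = +19844.8070
Stage 5 [22T→93T]: ω = 19844.8070×22/93 = 4694.4705 rpm, dir flips to −; running = −4694.4705
Stage 6 [39T→39T]: ω = 4694.4705×39/39 = 4694.4705 rpm, dir flips to +; running = +4694.4705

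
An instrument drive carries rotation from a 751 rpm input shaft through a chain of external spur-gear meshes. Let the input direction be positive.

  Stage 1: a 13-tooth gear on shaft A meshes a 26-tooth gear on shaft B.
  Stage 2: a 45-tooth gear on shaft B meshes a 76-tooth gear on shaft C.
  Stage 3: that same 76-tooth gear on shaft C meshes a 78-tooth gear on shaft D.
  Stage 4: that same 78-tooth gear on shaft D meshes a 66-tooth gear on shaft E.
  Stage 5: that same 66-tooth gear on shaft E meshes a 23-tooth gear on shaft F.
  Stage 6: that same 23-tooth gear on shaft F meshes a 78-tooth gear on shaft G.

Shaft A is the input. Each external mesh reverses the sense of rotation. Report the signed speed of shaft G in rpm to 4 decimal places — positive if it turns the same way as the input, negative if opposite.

Stage 1 [13T→26T]: ω = 751.0000×13/26 = 375.5000 rpm, dir flips to −; running = −375.5000
Stage 2 [45T→76T]: ω = 375.5000×45/76 = 222.3355 rpm, dir flips to +; running = +222.3355
Stage 3 [76T→78T]: ω = 222.3355×76/78 = 216.6346 rpm, dir flips to −; running = −216.6346
Stage 4 [78T→66T]: ω = 216.6346×78/66 = 256.0227 rpm, dir flips to +; running = +256.0227
Stage 5 [66T→23T]: ω = 256.0227×66/23 = 734.6739 rpm, dir flips to −; running = −734.6739
Stage 6 [23T→78T]: ω = 734.6739×23/78 = 216.6346 rpm, dir flips to +; running = +216.6346

+216.6346 rpm (same as input, |ω| = 216.6346 rpm)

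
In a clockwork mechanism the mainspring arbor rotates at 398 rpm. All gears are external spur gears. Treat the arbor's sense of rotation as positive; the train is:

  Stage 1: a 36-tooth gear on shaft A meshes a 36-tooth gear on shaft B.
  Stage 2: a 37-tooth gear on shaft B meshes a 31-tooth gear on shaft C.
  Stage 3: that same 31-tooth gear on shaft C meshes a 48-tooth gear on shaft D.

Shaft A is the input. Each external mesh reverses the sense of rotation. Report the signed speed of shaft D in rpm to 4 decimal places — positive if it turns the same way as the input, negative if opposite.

Stage 1 [36T→36T]: ω = 398.0000×36/36 = 398.0000 rpm, dir flips to −; running = −398.0000
Stage 2 [37T→31T]: ω = 398.0000×37/31 = 475.0323 rpm, dir flips to +; running = +475.0323
Stage 3 [31T→48T]: ω = 475.0323×31/48 = 306.7917 rpm, dir flips to −; running = −306.7917

-306.7917 rpm (opposite to input, |ω| = 306.7917 rpm)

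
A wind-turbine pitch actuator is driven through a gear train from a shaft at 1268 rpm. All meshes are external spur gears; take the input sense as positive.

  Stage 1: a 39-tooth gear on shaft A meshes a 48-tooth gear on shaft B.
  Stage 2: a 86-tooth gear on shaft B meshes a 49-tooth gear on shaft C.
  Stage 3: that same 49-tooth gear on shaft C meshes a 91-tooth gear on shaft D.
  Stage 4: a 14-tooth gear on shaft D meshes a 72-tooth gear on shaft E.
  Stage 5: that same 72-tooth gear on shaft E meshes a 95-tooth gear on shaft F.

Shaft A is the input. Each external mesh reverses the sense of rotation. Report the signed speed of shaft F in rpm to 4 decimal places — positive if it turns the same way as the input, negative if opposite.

Stage 1 [39T→48T]: ω = 1268.0000×39/48 = 1030.2500 rpm, dir flips to −; running = −1030.2500
Stage 2 [86T→49T]: ω = 1030.2500×86/49 = 1808.1939 rpm, dir flips to +; running = +1808.1939
Stage 3 [49T→91T]: ω = 1808.1939×49/91 = 973.6429 rpm, dir flips to −; running = −973.6429
Stage 4 [14T→72T]: ω = 973.6429×14/72 = 189.3194 rpm, dir flips to +; running = +189.3194
Stage 5 [72T→95T]: ω = 189.3194×72/95 = 143.4842 rpm, dir flips to −; running = −143.4842

-143.4842 rpm (opposite to input, |ω| = 143.4842 rpm)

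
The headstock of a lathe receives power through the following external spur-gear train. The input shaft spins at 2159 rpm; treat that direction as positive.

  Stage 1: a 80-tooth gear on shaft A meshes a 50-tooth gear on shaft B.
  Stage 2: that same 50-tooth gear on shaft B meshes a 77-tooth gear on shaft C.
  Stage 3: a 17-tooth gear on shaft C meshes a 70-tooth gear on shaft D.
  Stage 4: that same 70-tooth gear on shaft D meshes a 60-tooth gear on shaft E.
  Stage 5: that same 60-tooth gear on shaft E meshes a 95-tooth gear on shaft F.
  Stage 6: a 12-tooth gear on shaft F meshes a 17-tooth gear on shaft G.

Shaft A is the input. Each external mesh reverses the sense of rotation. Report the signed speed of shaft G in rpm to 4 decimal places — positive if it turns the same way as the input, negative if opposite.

+283.3411 rpm (same as input, |ω| = 283.3411 rpm)

Stage 1 [80T→50T]: ω = 2159.0000×80/50 = 3454.4000 rpm, dir flips to −; running = −3454.4000
Stage 2 [50T→77T]: ω = 3454.4000×50/77 = 2243.1169 rpm, dir flips to +; running = +2243.1169
Stage 3 [17T→70T]: ω = 2243.1169×17/70 = 544.7570 rpm, dir flips to −; running = −544.7570
Stage 4 [70T→60T]: ω = 544.7570×70/60 = 635.5498 rpm, dir flips to +; running = +635.5498
Stage 5 [60T→95T]: ω = 635.5498×60/95 = 401.3999 rpm, dir flips to −; running = −401.3999
Stage 6 [12T→17T]: ω = 401.3999×12/17 = 283.3411 rpm, dir flips to +; running = +283.3411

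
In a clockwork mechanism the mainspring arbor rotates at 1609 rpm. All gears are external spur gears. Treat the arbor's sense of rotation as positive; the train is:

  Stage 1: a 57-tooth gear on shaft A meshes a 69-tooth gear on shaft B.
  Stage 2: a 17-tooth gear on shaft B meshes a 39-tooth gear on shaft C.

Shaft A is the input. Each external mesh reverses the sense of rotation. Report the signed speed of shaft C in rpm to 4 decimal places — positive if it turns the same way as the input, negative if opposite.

+579.3835 rpm (same as input, |ω| = 579.3835 rpm)

Stage 1 [57T→69T]: ω = 1609.0000×57/69 = 1329.1739 rpm, dir flips to −; running = −1329.1739
Stage 2 [17T→39T]: ω = 1329.1739×17/39 = 579.3835 rpm, dir flips to +; running = +579.3835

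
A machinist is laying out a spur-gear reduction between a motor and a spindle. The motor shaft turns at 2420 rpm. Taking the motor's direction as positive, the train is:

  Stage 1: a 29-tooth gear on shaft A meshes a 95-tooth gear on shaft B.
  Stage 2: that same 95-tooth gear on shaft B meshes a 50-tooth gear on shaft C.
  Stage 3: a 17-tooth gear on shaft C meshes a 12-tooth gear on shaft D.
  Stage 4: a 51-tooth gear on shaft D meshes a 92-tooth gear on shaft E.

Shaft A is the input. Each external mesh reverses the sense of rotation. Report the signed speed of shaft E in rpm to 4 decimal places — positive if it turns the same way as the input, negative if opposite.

Stage 1 [29T→95T]: ω = 2420.0000×29/95 = 738.7368 rpm, dir flips to −; running = −738.7368
Stage 2 [95T→50T]: ω = 738.7368×95/50 = 1403.6000 rpm, dir flips to +; running = +1403.6000
Stage 3 [17T→12T]: ω = 1403.6000×17/12 = 1988.4333 rpm, dir flips to −; running = −1988.4333
Stage 4 [51T→92T]: ω = 1988.4333×51/92 = 1102.2837 rpm, dir flips to +; running = +1102.2837

+1102.2837 rpm (same as input, |ω| = 1102.2837 rpm)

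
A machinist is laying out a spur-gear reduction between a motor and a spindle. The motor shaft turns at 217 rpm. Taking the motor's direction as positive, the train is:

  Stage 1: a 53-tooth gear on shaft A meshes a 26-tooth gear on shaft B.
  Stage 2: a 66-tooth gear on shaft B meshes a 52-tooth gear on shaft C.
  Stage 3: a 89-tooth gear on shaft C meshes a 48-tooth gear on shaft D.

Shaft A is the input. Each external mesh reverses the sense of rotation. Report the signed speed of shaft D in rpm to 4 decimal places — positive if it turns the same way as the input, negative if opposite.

-1041.0021 rpm (opposite to input, |ω| = 1041.0021 rpm)

Stage 1 [53T→26T]: ω = 217.0000×53/26 = 442.3462 rpm, dir flips to −; running = −442.3462
Stage 2 [66T→52T]: ω = 442.3462×66/52 = 561.4393 rpm, dir flips to +; running = +561.4393
Stage 3 [89T→48T]: ω = 561.4393×89/48 = 1041.0021 rpm, dir flips to −; running = −1041.0021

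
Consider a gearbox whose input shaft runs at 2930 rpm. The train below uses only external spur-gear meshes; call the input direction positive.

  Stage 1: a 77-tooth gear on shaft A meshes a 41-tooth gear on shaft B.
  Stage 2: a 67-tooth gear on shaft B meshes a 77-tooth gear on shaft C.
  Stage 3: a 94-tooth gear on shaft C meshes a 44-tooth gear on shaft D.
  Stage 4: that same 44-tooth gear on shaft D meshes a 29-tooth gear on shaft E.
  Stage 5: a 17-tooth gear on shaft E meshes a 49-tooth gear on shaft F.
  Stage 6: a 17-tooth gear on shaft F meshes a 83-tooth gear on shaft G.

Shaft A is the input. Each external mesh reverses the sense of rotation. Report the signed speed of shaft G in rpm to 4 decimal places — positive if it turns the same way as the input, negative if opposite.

+1102.8389 rpm (same as input, |ω| = 1102.8389 rpm)

Stage 1 [77T→41T]: ω = 2930.0000×77/41 = 5502.6829 rpm, dir flips to −; running = −5502.6829
Stage 2 [67T→77T]: ω = 5502.6829×67/77 = 4788.0488 rpm, dir flips to +; running = +4788.0488
Stage 3 [94T→44T]: ω = 4788.0488×94/44 = 10229.0133 rpm, dir flips to −; running = −10229.0133
Stage 4 [44T→29T]: ω = 10229.0133×44/29 = 15519.8823 rpm, dir flips to +; running = +15519.8823
Stage 5 [17T→49T]: ω = 15519.8823×17/49 = 5384.4489 rpm, dir flips to −; running = −5384.4489
Stage 6 [17T→83T]: ω = 5384.4489×17/83 = 1102.8389 rpm, dir flips to +; running = +1102.8389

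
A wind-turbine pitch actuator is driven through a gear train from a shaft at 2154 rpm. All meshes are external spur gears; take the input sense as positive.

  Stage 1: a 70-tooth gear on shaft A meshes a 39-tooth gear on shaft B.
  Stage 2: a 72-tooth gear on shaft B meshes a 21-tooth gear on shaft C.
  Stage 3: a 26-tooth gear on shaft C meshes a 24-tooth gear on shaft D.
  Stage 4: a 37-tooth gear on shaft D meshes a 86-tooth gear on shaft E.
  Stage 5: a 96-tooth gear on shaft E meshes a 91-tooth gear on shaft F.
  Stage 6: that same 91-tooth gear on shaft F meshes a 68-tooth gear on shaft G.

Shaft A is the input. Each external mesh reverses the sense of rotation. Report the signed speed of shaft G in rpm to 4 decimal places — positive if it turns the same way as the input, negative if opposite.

Stage 1 [70T→39T]: ω = 2154.0000×70/39 = 3866.1538 rpm, dir flips to −; running = −3866.1538
Stage 2 [72T→21T]: ω = 3866.1538×72/21 = 13255.3846 rpm, dir flips to +; running = +13255.3846
Stage 3 [26T→24T]: ω = 13255.3846×26/24 = 14360.0000 rpm, dir flips to −; running = −14360.0000
Stage 4 [37T→86T]: ω = 14360.0000×37/86 = 6178.1395 rpm, dir flips to +; running = +6178.1395
Stage 5 [96T→91T]: ω = 6178.1395×96/91 = 6517.5978 rpm, dir flips to −; running = −6517.5978
Stage 6 [91T→68T]: ω = 6517.5978×91/68 = 8722.0793 rpm, dir flips to +; running = +8722.0793

+8722.0793 rpm (same as input, |ω| = 8722.0793 rpm)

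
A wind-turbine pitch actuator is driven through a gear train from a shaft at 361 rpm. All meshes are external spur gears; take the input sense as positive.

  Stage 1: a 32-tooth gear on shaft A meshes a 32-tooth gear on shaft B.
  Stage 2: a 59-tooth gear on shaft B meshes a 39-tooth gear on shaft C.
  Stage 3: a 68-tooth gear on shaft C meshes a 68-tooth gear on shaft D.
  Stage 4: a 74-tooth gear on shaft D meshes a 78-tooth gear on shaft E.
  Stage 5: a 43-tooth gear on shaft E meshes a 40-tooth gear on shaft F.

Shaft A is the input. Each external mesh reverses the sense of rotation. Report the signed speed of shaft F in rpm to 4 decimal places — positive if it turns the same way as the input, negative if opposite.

-556.9808 rpm (opposite to input, |ω| = 556.9808 rpm)

Stage 1 [32T→32T]: ω = 361.0000×32/32 = 361.0000 rpm, dir flips to −; running = −361.0000
Stage 2 [59T→39T]: ω = 361.0000×59/39 = 546.1282 rpm, dir flips to +; running = +546.1282
Stage 3 [68T→68T]: ω = 546.1282×68/68 = 546.1282 rpm, dir flips to −; running = −546.1282
Stage 4 [74T→78T]: ω = 546.1282×74/78 = 518.1216 rpm, dir flips to +; running = +518.1216
Stage 5 [43T→40T]: ω = 518.1216×43/40 = 556.9808 rpm, dir flips to −; running = −556.9808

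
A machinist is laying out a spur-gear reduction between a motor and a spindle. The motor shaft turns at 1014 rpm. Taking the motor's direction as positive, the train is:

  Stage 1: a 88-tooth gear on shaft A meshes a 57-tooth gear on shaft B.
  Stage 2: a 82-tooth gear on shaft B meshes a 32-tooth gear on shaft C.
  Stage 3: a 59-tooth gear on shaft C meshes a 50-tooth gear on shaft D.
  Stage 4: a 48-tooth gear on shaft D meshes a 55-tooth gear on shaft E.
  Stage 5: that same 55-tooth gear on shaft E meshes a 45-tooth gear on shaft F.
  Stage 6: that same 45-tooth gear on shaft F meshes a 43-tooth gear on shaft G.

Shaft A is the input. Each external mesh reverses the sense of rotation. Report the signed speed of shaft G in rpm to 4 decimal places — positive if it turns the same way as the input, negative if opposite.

+5284.0198 rpm (same as input, |ω| = 5284.0198 rpm)

Stage 1 [88T→57T]: ω = 1014.0000×88/57 = 1565.4737 rpm, dir flips to −; running = −1565.4737
Stage 2 [82T→32T]: ω = 1565.4737×82/32 = 4011.5263 rpm, dir flips to +; running = +4011.5263
Stage 3 [59T→50T]: ω = 4011.5263×59/50 = 4733.6011 rpm, dir flips to −; running = −4733.6011
Stage 4 [48T→55T]: ω = 4733.6011×48/55 = 4131.1427 rpm, dir flips to +; running = +4131.1427
Stage 5 [55T→45T]: ω = 4131.1427×55/45 = 5049.1745 rpm, dir flips to −; running = −5049.1745
Stage 6 [45T→43T]: ω = 5049.1745×45/43 = 5284.0198 rpm, dir flips to +; running = +5284.0198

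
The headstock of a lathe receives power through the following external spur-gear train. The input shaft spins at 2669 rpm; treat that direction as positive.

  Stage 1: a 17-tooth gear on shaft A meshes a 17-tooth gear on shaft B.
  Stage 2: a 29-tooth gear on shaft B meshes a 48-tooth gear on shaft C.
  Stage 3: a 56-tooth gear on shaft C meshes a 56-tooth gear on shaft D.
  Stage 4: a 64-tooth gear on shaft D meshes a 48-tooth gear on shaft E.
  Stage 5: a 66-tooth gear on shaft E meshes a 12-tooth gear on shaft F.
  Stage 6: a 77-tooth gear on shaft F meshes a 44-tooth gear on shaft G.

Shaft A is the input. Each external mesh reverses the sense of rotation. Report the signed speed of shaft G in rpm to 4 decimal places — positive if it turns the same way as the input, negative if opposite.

Stage 1 [17T→17T]: ω = 2669.0000×17/17 = 2669.0000 rpm, dir flips to −; running = −2669.0000
Stage 2 [29T→48T]: ω = 2669.0000×29/48 = 1612.5208 rpm, dir flips to +; running = +1612.5208
Stage 3 [56T→56T]: ω = 1612.5208×56/56 = 1612.5208 rpm, dir flips to −; running = −1612.5208
Stage 4 [64T→48T]: ω = 1612.5208×64/48 = 2150.0278 rpm, dir flips to +; running = +2150.0278
Stage 5 [66T→12T]: ω = 2150.0278×66/12 = 11825.1528 rpm, dir flips to −; running = −11825.1528
Stage 6 [77T→44T]: ω = 11825.1528×77/44 = 20694.0174 rpm, dir flips to +; running = +20694.0174

+20694.0174 rpm (same as input, |ω| = 20694.0174 rpm)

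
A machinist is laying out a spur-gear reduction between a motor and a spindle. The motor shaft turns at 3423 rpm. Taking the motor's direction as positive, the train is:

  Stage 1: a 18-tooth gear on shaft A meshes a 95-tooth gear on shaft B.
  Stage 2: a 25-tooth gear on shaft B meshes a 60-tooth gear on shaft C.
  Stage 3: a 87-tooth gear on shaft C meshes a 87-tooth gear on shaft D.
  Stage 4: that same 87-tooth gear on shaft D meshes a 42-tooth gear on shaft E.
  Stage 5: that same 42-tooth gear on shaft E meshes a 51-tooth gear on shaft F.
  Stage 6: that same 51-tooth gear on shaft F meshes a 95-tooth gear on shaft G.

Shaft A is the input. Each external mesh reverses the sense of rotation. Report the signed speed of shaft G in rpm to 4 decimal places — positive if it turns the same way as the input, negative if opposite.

+247.4801 rpm (same as input, |ω| = 247.4801 rpm)

Stage 1 [18T→95T]: ω = 3423.0000×18/95 = 648.5684 rpm, dir flips to −; running = −648.5684
Stage 2 [25T→60T]: ω = 648.5684×25/60 = 270.2368 rpm, dir flips to +; running = +270.2368
Stage 3 [87T→87T]: ω = 270.2368×87/87 = 270.2368 rpm, dir flips to −; running = −270.2368
Stage 4 [87T→42T]: ω = 270.2368×87/42 = 559.7763 rpm, dir flips to +; running = +559.7763
Stage 5 [42T→51T]: ω = 559.7763×42/51 = 460.9923 rpm, dir flips to −; running = −460.9923
Stage 6 [51T→95T]: ω = 460.9923×51/95 = 247.4801 rpm, dir flips to +; running = +247.4801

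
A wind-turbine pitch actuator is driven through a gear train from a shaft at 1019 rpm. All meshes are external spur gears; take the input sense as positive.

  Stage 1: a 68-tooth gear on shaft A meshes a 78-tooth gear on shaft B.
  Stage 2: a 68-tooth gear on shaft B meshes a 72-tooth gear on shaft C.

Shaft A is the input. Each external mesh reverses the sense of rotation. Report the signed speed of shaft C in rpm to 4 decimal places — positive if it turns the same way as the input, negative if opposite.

+839.0057 rpm (same as input, |ω| = 839.0057 rpm)

Stage 1 [68T→78T]: ω = 1019.0000×68/78 = 888.3590 rpm, dir flips to −; running = −888.3590
Stage 2 [68T→72T]: ω = 888.3590×68/72 = 839.0057 rpm, dir flips to +; running = +839.0057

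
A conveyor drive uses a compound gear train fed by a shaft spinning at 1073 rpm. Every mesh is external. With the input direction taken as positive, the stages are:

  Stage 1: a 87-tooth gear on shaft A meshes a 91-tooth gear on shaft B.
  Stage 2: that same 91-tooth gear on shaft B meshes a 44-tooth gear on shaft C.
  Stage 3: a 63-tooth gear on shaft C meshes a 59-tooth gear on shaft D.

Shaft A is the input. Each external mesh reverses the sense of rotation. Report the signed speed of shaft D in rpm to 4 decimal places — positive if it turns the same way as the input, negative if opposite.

-2265.4518 rpm (opposite to input, |ω| = 2265.4518 rpm)

Stage 1 [87T→91T]: ω = 1073.0000×87/91 = 1025.8352 rpm, dir flips to −; running = −1025.8352
Stage 2 [91T→44T]: ω = 1025.8352×91/44 = 2121.6136 rpm, dir flips to +; running = +2121.6136
Stage 3 [63T→59T]: ω = 2121.6136×63/59 = 2265.4518 rpm, dir flips to −; running = −2265.4518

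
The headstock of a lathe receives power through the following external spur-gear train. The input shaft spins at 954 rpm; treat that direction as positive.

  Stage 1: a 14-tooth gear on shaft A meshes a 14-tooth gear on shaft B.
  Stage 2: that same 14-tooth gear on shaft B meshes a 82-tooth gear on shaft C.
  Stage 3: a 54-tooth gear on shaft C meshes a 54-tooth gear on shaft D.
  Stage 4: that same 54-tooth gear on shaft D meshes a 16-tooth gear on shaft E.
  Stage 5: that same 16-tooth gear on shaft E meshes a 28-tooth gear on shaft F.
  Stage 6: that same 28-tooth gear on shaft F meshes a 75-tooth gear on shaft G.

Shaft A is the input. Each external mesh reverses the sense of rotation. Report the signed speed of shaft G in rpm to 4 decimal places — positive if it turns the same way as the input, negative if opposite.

+117.2722 rpm (same as input, |ω| = 117.2722 rpm)

Stage 1 [14T→14T]: ω = 954.0000×14/14 = 954.0000 rpm, dir flips to −; running = −954.0000
Stage 2 [14T→82T]: ω = 954.0000×14/82 = 162.8780 rpm, dir flips to +; running = +162.8780
Stage 3 [54T→54T]: ω = 162.8780×54/54 = 162.8780 rpm, dir flips to −; running = −162.8780
Stage 4 [54T→16T]: ω = 162.8780×54/16 = 549.7134 rpm, dir flips to +; running = +549.7134
Stage 5 [16T→28T]: ω = 549.7134×16/28 = 314.1220 rpm, dir flips to −; running = −314.1220
Stage 6 [28T→75T]: ω = 314.1220×28/75 = 117.2722 rpm, dir flips to +; running = +117.2722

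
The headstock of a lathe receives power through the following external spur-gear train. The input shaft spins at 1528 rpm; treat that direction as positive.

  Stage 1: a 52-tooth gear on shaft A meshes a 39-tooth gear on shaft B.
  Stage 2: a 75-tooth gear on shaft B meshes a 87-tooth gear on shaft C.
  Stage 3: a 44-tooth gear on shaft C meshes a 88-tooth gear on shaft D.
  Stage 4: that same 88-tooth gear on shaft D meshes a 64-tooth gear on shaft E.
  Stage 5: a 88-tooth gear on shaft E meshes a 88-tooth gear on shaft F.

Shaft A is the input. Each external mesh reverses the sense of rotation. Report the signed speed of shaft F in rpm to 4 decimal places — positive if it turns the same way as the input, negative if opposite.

Stage 1 [52T→39T]: ω = 1528.0000×52/39 = 2037.3333 rpm, dir flips to −; running = −2037.3333
Stage 2 [75T→87T]: ω = 2037.3333×75/87 = 1756.3218 rpm, dir flips to +; running = +1756.3218
Stage 3 [44T→88T]: ω = 1756.3218×44/88 = 878.1609 rpm, dir flips to −; running = −878.1609
Stage 4 [88T→64T]: ω = 878.1609×88/64 = 1207.4713 rpm, dir flips to +; running = +1207.4713
Stage 5 [88T→88T]: ω = 1207.4713×88/88 = 1207.4713 rpm, dir flips to −; running = −1207.4713

-1207.4713 rpm (opposite to input, |ω| = 1207.4713 rpm)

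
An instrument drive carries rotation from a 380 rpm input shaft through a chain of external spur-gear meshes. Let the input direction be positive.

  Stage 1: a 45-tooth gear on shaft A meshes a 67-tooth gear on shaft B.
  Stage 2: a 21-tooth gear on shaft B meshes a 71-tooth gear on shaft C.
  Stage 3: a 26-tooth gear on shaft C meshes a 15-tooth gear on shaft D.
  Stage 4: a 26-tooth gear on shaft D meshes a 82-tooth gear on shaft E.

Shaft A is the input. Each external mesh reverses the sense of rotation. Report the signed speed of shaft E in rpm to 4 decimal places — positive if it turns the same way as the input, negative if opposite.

+41.4881 rpm (same as input, |ω| = 41.4881 rpm)

Stage 1 [45T→67T]: ω = 380.0000×45/67 = 255.2239 rpm, dir flips to −; running = −255.2239
Stage 2 [21T→71T]: ω = 255.2239×21/71 = 75.4888 rpm, dir flips to +; running = +75.4888
Stage 3 [26T→15T]: ω = 75.4888×26/15 = 130.8472 rpm, dir flips to −; running = −130.8472
Stage 4 [26T→82T]: ω = 130.8472×26/82 = 41.4881 rpm, dir flips to +; running = +41.4881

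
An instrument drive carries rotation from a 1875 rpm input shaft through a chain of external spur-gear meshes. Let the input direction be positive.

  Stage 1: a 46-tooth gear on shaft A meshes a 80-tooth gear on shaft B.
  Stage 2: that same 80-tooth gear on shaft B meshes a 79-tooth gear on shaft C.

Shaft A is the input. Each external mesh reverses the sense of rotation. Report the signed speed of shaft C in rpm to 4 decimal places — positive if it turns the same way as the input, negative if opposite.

Stage 1 [46T→80T]: ω = 1875.0000×46/80 = 1078.1250 rpm, dir flips to −; running = −1078.1250
Stage 2 [80T→79T]: ω = 1078.1250×80/79 = 1091.7722 rpm, dir flips to +; running = +1091.7722

+1091.7722 rpm (same as input, |ω| = 1091.7722 rpm)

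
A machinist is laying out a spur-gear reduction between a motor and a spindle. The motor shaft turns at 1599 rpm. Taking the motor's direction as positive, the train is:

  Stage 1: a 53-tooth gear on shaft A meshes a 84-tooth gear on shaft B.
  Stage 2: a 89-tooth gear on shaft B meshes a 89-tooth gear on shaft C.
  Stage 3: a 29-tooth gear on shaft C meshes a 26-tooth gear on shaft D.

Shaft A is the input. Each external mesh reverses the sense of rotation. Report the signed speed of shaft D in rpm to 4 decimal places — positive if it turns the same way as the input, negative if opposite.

-1125.3036 rpm (opposite to input, |ω| = 1125.3036 rpm)

Stage 1 [53T→84T]: ω = 1599.0000×53/84 = 1008.8929 rpm, dir flips to −; running = −1008.8929
Stage 2 [89T→89T]: ω = 1008.8929×89/89 = 1008.8929 rpm, dir flips to +; running = +1008.8929
Stage 3 [29T→26T]: ω = 1008.8929×29/26 = 1125.3036 rpm, dir flips to −; running = −1125.3036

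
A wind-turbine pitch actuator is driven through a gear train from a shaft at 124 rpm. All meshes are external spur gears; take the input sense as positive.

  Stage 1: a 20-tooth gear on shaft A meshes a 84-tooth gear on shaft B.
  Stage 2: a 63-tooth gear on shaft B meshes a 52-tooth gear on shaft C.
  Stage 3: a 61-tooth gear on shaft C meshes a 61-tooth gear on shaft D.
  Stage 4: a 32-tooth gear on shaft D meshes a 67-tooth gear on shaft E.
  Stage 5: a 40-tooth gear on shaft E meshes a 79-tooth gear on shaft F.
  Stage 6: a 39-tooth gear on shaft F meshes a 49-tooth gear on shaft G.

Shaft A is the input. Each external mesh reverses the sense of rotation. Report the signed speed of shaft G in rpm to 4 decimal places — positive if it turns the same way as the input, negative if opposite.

+6.8847 rpm (same as input, |ω| = 6.8847 rpm)

Stage 1 [20T→84T]: ω = 124.0000×20/84 = 29.5238 rpm, dir flips to −; running = −29.5238
Stage 2 [63T→52T]: ω = 29.5238×63/52 = 35.7692 rpm, dir flips to +; running = +35.7692
Stage 3 [61T→61T]: ω = 35.7692×61/61 = 35.7692 rpm, dir flips to −; running = −35.7692
Stage 4 [32T→67T]: ω = 35.7692×32/67 = 17.0838 rpm, dir flips to +; running = +17.0838
Stage 5 [40T→79T]: ω = 17.0838×40/79 = 8.6500 rpm, dir flips to −; running = −8.6500
Stage 6 [39T→49T]: ω = 8.6500×39/49 = 6.8847 rpm, dir flips to +; running = +6.8847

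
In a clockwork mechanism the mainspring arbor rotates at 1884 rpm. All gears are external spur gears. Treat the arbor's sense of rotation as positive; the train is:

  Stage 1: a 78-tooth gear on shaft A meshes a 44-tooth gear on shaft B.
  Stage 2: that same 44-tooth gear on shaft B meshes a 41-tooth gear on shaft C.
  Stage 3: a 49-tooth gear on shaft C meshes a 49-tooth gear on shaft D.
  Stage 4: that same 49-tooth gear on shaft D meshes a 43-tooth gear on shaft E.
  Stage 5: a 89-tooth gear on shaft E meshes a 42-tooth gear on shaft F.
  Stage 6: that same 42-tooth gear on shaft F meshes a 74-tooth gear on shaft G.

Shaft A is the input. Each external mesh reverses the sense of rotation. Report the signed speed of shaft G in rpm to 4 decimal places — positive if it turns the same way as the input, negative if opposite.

+4912.2171 rpm (same as input, |ω| = 4912.2171 rpm)

Stage 1 [78T→44T]: ω = 1884.0000×78/44 = 3339.8182 rpm, dir flips to −; running = −3339.8182
Stage 2 [44T→41T]: ω = 3339.8182×44/41 = 3584.1951 rpm, dir flips to +; running = +3584.1951
Stage 3 [49T→49T]: ω = 3584.1951×49/49 = 3584.1951 rpm, dir flips to −; running = −3584.1951
Stage 4 [49T→43T]: ω = 3584.1951×49/43 = 4084.3154 rpm, dir flips to +; running = +4084.3154
Stage 5 [89T→42T]: ω = 4084.3154×89/42 = 8654.8588 rpm, dir flips to −; running = −8654.8588
Stage 6 [42T→74T]: ω = 8654.8588×42/74 = 4912.2171 rpm, dir flips to +; running = +4912.2171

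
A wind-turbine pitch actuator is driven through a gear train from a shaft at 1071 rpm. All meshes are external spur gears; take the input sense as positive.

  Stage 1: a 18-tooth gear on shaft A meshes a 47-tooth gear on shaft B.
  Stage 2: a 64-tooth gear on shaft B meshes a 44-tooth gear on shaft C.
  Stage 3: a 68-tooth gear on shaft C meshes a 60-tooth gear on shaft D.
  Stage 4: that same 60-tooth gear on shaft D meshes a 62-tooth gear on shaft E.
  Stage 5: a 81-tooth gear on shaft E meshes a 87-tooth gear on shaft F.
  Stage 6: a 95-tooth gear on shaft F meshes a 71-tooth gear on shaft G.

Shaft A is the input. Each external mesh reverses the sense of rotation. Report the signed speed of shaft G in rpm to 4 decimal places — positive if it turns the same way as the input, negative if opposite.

Stage 1 [18T→47T]: ω = 1071.0000×18/47 = 410.1702 rpm, dir flips to −; running = −410.1702
Stage 2 [64T→44T]: ω = 410.1702×64/44 = 596.6112 rpm, dir flips to +; running = +596.6112
Stage 3 [68T→60T]: ω = 596.6112×68/60 = 676.1594 rpm, dir flips to −; running = −676.1594
Stage 4 [60T→62T]: ω = 676.1594×60/62 = 654.3478 rpm, dir flips to +; running = +654.3478
Stage 5 [81T→87T]: ω = 654.3478×81/87 = 609.2204 rpm, dir flips to −; running = −609.2204
Stage 6 [95T→71T]: ω = 609.2204×95/71 = 815.1540 rpm, dir flips to +; running = +815.1540

+815.1540 rpm (same as input, |ω| = 815.1540 rpm)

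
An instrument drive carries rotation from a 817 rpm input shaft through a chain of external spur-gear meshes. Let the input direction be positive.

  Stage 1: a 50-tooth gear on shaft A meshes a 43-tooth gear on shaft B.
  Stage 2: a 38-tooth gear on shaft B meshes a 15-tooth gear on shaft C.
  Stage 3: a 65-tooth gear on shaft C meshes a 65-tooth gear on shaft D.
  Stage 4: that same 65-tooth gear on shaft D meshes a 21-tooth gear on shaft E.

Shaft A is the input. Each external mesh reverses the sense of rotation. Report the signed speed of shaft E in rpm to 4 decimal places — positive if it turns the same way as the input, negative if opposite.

Stage 1 [50T→43T]: ω = 817.0000×50/43 = 950.0000 rpm, dir flips to −; running = −950.0000
Stage 2 [38T→15T]: ω = 950.0000×38/15 = 2406.6667 rpm, dir flips to +; running = +2406.6667
Stage 3 [65T→65T]: ω = 2406.6667×65/65 = 2406.6667 rpm, dir flips to −; running = −2406.6667
Stage 4 [65T→21T]: ω = 2406.6667×65/21 = 7449.2063 rpm, dir flips to +; running = +7449.2063

+7449.2063 rpm (same as input, |ω| = 7449.2063 rpm)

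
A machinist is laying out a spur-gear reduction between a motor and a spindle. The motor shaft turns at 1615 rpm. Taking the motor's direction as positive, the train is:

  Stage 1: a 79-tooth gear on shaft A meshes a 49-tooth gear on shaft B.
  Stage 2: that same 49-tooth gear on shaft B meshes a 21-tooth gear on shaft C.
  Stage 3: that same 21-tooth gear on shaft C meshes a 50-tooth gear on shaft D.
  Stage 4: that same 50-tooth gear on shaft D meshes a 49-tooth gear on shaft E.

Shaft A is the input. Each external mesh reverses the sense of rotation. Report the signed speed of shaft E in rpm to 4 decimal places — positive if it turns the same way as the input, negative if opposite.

Stage 1 [79T→49T]: ω = 1615.0000×79/49 = 2603.7755 rpm, dir flips to −; running = −2603.7755
Stage 2 [49T→21T]: ω = 2603.7755×49/21 = 6075.4762 rpm, dir flips to +; running = +6075.4762
Stage 3 [21T→50T]: ω = 6075.4762×21/50 = 2551.7000 rpm, dir flips to −; running = −2551.7000
Stage 4 [50T→49T]: ω = 2551.7000×50/49 = 2603.7755 rpm, dir flips to +; running = +2603.7755

+2603.7755 rpm (same as input, |ω| = 2603.7755 rpm)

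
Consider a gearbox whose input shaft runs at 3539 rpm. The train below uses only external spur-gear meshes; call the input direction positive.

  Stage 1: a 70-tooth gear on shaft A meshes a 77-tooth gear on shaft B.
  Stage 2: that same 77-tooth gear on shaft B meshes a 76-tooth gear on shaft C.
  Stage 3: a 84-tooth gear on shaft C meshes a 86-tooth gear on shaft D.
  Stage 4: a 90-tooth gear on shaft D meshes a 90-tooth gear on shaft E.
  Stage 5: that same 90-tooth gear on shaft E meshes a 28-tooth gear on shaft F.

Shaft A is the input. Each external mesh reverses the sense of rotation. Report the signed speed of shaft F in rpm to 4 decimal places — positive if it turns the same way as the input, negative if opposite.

-10233.6444 rpm (opposite to input, |ω| = 10233.6444 rpm)

Stage 1 [70T→77T]: ω = 3539.0000×70/77 = 3217.2727 rpm, dir flips to −; running = −3217.2727
Stage 2 [77T→76T]: ω = 3217.2727×77/76 = 3259.6053 rpm, dir flips to +; running = +3259.6053
Stage 3 [84T→86T]: ω = 3259.6053×84/86 = 3183.8005 rpm, dir flips to −; running = −3183.8005
Stage 4 [90T→90T]: ω = 3183.8005×90/90 = 3183.8005 rpm, dir flips to +; running = +3183.8005
Stage 5 [90T→28T]: ω = 3183.8005×90/28 = 10233.6444 rpm, dir flips to −; running = −10233.6444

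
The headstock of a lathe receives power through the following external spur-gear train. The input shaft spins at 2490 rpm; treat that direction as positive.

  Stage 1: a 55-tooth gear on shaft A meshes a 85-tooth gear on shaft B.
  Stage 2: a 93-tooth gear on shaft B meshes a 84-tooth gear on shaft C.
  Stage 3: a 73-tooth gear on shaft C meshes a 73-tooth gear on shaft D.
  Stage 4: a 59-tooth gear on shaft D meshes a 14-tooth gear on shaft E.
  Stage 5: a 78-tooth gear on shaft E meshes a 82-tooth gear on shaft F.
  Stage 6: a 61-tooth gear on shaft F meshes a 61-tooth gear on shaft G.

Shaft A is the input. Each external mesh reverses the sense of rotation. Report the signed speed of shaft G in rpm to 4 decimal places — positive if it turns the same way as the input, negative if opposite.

Stage 1 [55T→85T]: ω = 2490.0000×55/85 = 1611.1765 rpm, dir flips to −; running = −1611.1765
Stage 2 [93T→84T]: ω = 1611.1765×93/84 = 1783.8025 rpm, dir flips to +; running = +1783.8025
Stage 3 [73T→73T]: ω = 1783.8025×73/73 = 1783.8025 rpm, dir flips to −; running = −1783.8025
Stage 4 [59T→14T]: ω = 1783.8025×59/14 = 7517.4535 rpm, dir flips to +; running = +7517.4535
Stage 5 [78T→82T]: ω = 7517.4535×78/82 = 7150.7484 rpm, dir flips to −; running = −7150.7484
Stage 6 [61T→61T]: ω = 7150.7484×61/61 = 7150.7484 rpm, dir flips to +; running = +7150.7484

+7150.7484 rpm (same as input, |ω| = 7150.7484 rpm)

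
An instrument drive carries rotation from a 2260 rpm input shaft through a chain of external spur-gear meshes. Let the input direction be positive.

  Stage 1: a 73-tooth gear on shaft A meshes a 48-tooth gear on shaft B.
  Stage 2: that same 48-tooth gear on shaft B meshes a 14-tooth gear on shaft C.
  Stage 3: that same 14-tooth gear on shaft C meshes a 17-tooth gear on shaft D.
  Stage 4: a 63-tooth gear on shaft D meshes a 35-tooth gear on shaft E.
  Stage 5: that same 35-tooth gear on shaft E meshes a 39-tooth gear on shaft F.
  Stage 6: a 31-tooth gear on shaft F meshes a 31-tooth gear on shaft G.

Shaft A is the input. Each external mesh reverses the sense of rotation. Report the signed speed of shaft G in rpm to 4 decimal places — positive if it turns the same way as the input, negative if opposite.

+15676.8326 rpm (same as input, |ω| = 15676.8326 rpm)

Stage 1 [73T→48T]: ω = 2260.0000×73/48 = 3437.0833 rpm, dir flips to −; running = −3437.0833
Stage 2 [48T→14T]: ω = 3437.0833×48/14 = 11784.2857 rpm, dir flips to +; running = +11784.2857
Stage 3 [14T→17T]: ω = 11784.2857×14/17 = 9704.7059 rpm, dir flips to −; running = −9704.7059
Stage 4 [63T→35T]: ω = 9704.7059×63/35 = 17468.4706 rpm, dir flips to +; running = +17468.4706
Stage 5 [35T→39T]: ω = 17468.4706×35/39 = 15676.8326 rpm, dir flips to −; running = −15676.8326
Stage 6 [31T→31T]: ω = 15676.8326×31/31 = 15676.8326 rpm, dir flips to +; running = +15676.8326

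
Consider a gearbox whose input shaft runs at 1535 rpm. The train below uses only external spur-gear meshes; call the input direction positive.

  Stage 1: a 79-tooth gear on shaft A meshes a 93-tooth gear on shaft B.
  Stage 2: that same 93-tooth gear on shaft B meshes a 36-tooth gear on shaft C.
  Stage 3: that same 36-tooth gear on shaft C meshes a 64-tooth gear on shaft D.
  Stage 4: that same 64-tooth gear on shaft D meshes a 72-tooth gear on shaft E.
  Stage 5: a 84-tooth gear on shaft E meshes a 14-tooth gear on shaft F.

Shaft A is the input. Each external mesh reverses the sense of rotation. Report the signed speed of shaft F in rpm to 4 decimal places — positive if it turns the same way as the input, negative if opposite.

-10105.4167 rpm (opposite to input, |ω| = 10105.4167 rpm)

Stage 1 [79T→93T]: ω = 1535.0000×79/93 = 1303.9247 rpm, dir flips to −; running = −1303.9247
Stage 2 [93T→36T]: ω = 1303.9247×93/36 = 3368.4722 rpm, dir flips to +; running = +3368.4722
Stage 3 [36T→64T]: ω = 3368.4722×36/64 = 1894.7656 rpm, dir flips to −; running = −1894.7656
Stage 4 [64T→72T]: ω = 1894.7656×64/72 = 1684.2361 rpm, dir flips to +; running = +1684.2361
Stage 5 [84T→14T]: ω = 1684.2361×84/14 = 10105.4167 rpm, dir flips to −; running = −10105.4167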